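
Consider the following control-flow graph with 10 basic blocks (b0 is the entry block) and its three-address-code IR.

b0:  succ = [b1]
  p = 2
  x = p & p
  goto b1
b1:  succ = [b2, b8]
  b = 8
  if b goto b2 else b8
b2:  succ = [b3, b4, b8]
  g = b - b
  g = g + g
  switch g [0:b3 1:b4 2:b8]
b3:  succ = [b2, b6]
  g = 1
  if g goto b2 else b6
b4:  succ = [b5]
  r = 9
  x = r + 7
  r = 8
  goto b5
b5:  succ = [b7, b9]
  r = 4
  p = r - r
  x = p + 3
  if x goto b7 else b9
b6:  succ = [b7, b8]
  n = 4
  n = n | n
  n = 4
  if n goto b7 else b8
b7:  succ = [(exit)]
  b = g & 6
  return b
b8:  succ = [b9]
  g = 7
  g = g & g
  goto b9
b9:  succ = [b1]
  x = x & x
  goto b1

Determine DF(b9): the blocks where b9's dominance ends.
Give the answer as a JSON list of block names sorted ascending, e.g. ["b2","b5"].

Answer: ["b1"]

Analysis:
idom tree: b1←b0 b2←b1 b3←b2 b4←b2 b5←b4 b6←b3 b7←b2 b8←b1 b9←b1
Dom∩ at merges:
  b1: preds {b0,b9}: {b0} ∩ {b0,b1,b9} = {b0}; idom=b0
  b2: preds {b1,b3}: {b0,b1} ∩ {b0,b1,b2,b3} = {b0,b1}; idom=b1
  b7: preds {b5,b6}: {b0,b1,b2,b4,b5} ∩ {b0,b1,b2,b3,b6} = {b0,b1,b2}; idom=b2
  b8: preds {b1,b2,b6}: {b0,b1} ∩ {b0,b1,b2} ∩ {b0,b1,b2,b3,b6} = {b0,b1}; idom=b1
  b9: preds {b5,b8}: {b0,b1,b2,b4,b5} ∩ {b0,b1,b8} = {b0,b1}; idom=b1

Frontier:
  join b1 pred b0: · stop@b0
  join b1 pred b9: b9→b1 stop@b0
  join b2 pred b1: · stop@b1
  join b2 pred b3: b3→b2 stop@b1
  join b7 pred b5: b5→b4 stop@b2
  join b7 pred b6: b6→b3 stop@b2
  join b8 pred b1: · stop@b1
  join b8 pred b2: b2 stop@b1
  join b8 pred b6: b6→b3→b2 stop@b1
  join b9 pred b5: b5→b4→b2 stop@b1
  join b9 pred b8: b8 stop@b1
  b0 → ∅
  b1 → {b1}
  b2 → {b2,b8,b9}
  b3 → {b2,b7,b8}
  b4 → {b7,b9}
  b5 → {b7,b9}
  b6 → {b7,b8}
  b7 → ∅
  b8 → {b9}
  b9 → {b1}

DF(b9) = ["b1"]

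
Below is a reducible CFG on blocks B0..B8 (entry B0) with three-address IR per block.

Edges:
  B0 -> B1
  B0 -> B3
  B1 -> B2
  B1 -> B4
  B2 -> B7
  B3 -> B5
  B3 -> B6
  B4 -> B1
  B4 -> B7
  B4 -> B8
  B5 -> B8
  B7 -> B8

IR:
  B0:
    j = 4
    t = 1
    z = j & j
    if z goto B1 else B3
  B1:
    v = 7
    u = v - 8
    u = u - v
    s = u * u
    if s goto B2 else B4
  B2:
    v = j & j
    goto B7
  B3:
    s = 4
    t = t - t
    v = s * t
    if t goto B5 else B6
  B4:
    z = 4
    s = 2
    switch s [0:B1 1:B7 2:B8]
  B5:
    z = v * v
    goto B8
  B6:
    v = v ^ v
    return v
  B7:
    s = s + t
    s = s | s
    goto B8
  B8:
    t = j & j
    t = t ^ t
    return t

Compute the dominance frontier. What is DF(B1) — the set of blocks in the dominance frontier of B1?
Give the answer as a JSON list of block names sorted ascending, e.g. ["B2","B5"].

Answer: ["B1", "B8"]

Analysis:
idom tree: B1←B0 B2←B1 B3←B0 B4←B1 B5←B3 B6←B3 B7←B1 B8←B0
Dom at joins:
  B1: preds {B0,B4}: {B0} ∩ {B0,B1,B4} = {B0}; idom=B0
  B7: preds {B2,B4}: {B0,B1,B2} ∩ {B0,B1,B4} = {B0,B1}; idom=B1
  B8: preds {B4,B5,B7}: {B0,B1,B4} ∩ {B0,B3,B5} ∩ {B0,B1,B7} = {B0}; idom=B0

Frontier:
  B1←B0: walk · to B0
  B1←B4: walk B4→B1 to B0
  B7←B2: walk B2 to B1
  B7←B4: walk B4 to B1
  B8←B4: walk B4→B1 to B0
  B8←B5: walk B5→B3 to B0
  B8←B7: walk B7→B1 to B0
  DF(B0)=∅
  DF(B1)={B1,B8}
  DF(B2)={B7}
  DF(B3)={B8}
  DF(B4)={B1,B7,B8}
  DF(B5)={B8}
  DF(B6)=∅
  DF(B7)={B8}
  DF(B8)=∅

DF(B1) = ["B1", "B8"]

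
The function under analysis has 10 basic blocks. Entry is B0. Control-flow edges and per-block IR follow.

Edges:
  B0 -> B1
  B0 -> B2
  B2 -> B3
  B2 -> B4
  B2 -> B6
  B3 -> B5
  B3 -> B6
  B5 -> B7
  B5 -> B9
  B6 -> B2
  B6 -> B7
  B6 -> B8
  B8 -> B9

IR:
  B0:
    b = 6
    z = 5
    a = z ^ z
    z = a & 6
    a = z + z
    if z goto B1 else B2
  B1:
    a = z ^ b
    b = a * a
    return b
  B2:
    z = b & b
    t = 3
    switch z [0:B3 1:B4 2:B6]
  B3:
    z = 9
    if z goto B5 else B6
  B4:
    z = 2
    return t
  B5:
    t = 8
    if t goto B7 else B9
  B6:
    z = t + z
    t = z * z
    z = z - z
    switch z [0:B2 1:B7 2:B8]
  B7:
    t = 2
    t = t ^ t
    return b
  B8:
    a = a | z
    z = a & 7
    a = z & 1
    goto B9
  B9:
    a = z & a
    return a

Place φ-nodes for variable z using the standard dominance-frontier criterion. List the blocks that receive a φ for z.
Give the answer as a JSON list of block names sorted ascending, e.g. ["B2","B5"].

idom tree: B1←B0 B2←B0 B3←B2 B4←B2 B5←B3 B6←B2 B7←B2 B8←B6 B9←B2
Dom∩ at merges:
  B2: preds {B0,B6}: {B0} ∩ {B0,B2,B6} = {B0}; idom=B0
  B6: preds {B2,B3}: {B0,B2} ∩ {B0,B2,B3} = {B0,B2}; idom=B2
  B7: preds {B5,B6}: {B0,B2,B3,B5} ∩ {B0,B2,B6} = {B0,B2}; idom=B2
  B9: preds {B5,B8}: {B0,B2,B3,B5} ∩ {B0,B2,B6,B8} = {B0,B2}; idom=B2

DF walk-up:
  B2←B0: walk · to B0
  B2←B6: walk B6→B2 to B0
  B6←B2: walk · to B2
  B6←B3: walk B3 to B2
  B7←B5: walk B5→B3 to B2
  B7←B6: walk B6 to B2
  B9←B5: walk B5→B3 to B2
  B9←B8: walk B8→B6 to B2
  DF(B0)=∅
  DF(B1)=∅
  DF(B2)={B2}
  DF(B3)={B6,B7,B9}
  DF(B4)=∅
  DF(B5)={B7,B9}
  DF(B6)={B2,B7,B9}
  DF(B7)=∅
  DF(B8)={B9}
  DF(B9)=∅

φ for z: defs {B0,B2,B3,B4,B6,B8}
  DF⁺ = {B2,B6,B7,B9}

Answer: ["B2", "B6", "B7", "B9"]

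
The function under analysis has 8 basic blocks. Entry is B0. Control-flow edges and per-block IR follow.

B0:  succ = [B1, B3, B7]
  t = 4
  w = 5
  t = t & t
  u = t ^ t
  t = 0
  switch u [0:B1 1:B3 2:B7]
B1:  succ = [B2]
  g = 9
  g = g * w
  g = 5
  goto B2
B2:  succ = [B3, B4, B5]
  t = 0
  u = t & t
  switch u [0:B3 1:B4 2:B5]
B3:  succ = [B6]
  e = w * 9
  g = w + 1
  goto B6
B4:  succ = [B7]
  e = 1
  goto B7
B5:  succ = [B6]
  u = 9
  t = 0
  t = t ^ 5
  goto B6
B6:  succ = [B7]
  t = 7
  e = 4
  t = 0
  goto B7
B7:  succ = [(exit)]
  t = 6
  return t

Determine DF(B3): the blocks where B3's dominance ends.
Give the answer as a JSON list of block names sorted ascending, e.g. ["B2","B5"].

idom tree: B1←B0 B2←B1 B3←B0 B4←B2 B5←B2 B6←B0 B7←B0
Dom∩ at merges:
  B3: preds {B0,B2}: {B0} ∩ {B0,B1,B2} = {B0}; idom=B0
  B6: preds {B3,B5}: {B0,B3} ∩ {B0,B1,B2,B5} = {B0}; idom=B0
  B7: preds {B0,B4,B6}: {B0} ∩ {B0,B1,B2,B4} ∩ {B0,B6} = {B0}; idom=B0

DF walk-up:
  join B3 pred B0: · stop@B0
  join B3 pred B2: B2→B1 stop@B0
  join B6 pred B3: B3 stop@B0
  join B6 pred B5: B5→B2→B1 stop@B0
  join B7 pred B0: · stop@B0
  join B7 pred B4: B4→B2→B1 stop@B0
  join B7 pred B6: B6 stop@B0
  B0 → ∅
  B1 → {B3,B6,B7}
  B2 → {B3,B6,B7}
  B3 → {B6}
  B4 → {B7}
  B5 → {B6}
  B6 → {B7}
  B7 → ∅

DF(B3) = ["B6"]

Answer: ["B6"]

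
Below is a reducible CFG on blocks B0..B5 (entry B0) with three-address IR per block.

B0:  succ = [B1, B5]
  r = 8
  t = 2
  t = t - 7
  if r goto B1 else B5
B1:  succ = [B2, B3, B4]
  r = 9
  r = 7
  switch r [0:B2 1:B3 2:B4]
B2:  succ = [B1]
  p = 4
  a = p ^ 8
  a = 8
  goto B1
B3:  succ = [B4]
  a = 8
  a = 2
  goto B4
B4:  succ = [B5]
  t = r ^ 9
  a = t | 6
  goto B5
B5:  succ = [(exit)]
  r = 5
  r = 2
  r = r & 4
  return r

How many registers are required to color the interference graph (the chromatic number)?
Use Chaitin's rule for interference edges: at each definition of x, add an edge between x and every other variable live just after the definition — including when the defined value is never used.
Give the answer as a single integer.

Answer: 2

Working:
Block summaries:
  B0 def {r,t} use ∅
  B1 def {r} use ∅
  B2 def {a,p} use ∅
  B3 def {a} use ∅
  B4 def {a,t} use {r}
  B5 def {r} use ∅

Liveness:
  B0: in=∅ out=∅
  B1: in=∅ out={r}
  B2: in=∅ out=∅
  B3: in={r} out={r}
  B4: in={r} out=∅
  B5: in=∅ out=∅

Interfere edges:
  a↔{r}
  p↔∅
  r↔{a,t}
  t↔{r}

Chromatic number:
  {a,r} pairwise interfere (2-clique) ⇒ χ ≥ 2
  2-colouring: R0={p,r}  R1={a,t}
  χ = 2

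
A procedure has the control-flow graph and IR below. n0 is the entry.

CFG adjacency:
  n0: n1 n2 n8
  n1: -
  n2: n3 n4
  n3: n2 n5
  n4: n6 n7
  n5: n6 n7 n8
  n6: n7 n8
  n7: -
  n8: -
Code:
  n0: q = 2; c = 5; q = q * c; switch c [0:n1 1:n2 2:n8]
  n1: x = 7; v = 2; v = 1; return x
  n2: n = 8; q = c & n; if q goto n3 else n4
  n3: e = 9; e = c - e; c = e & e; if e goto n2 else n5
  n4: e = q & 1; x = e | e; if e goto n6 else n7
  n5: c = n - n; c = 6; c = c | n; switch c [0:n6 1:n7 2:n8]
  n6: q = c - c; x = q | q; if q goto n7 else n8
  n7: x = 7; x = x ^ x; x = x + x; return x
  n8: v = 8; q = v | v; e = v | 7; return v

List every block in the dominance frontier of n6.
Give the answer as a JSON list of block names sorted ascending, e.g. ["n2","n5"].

Answer: ["n7", "n8"]

Derivation:
idom tree: n1←n0 n2←n0 n3←n2 n4←n2 n5←n3 n6←n2 n7←n2 n8←n0
Dom at joins:
  n2: preds {n0,n3}: {n0} ∩ {n0,n2,n3} = {n0}; idom=n0
  n6: preds {n4,n5}: {n0,n2,n4} ∩ {n0,n2,n3,n5} = {n0,n2}; idom=n2
  n7: preds {n4,n5,n6}: {n0,n2,n4} ∩ {n0,n2,n3,n5} ∩ {n0,n2,n6} = {n0,n2}; idom=n2
  n8: preds {n0,n5,n6}: {n0} ∩ {n0,n2,n3,n5} ∩ {n0,n2,n6} = {n0}; idom=n0

DF derivation:
  n2←n0: walk · to n0
  n2←n3: walk n3→n2 to n0
  n6←n4: walk n4 to n2
  n6←n5: walk n5→n3 to n2
  n7←n4: walk n4 to n2
  n7←n5: walk n5→n3 to n2
  n7←n6: walk n6 to n2
  n8←n0: walk · to n0
  n8←n5: walk n5→n3→n2 to n0
  n8←n6: walk n6→n2 to n0
  DF(n0)=∅
  DF(n1)=∅
  DF(n2)={n2,n8}
  DF(n3)={n2,n6,n7,n8}
  DF(n4)={n6,n7}
  DF(n5)={n6,n7,n8}
  DF(n6)={n7,n8}
  DF(n7)=∅
  DF(n8)=∅

DF(n6) = ["n7", "n8"]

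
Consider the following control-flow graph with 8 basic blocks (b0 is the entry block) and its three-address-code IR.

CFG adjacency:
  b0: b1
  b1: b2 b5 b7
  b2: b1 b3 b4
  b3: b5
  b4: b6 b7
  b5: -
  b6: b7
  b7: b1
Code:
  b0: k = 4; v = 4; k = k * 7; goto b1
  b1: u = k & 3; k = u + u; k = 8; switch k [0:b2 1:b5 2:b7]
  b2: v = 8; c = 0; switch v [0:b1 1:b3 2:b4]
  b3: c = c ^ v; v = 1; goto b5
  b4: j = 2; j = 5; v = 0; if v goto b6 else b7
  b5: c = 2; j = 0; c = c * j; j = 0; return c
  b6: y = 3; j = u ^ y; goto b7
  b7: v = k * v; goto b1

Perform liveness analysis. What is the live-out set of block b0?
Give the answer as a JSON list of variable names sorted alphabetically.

Per-block:
  b0 def {k,v} use ∅
  b1 def {k,u} use {k}
  b2 def {c,v} use ∅
  b3 def {c,v} use {c,v}
  b4 def {j,v} use ∅
  b5 def {c,j} use ∅
  b6 def {j,y} use {u}
  b7 def {v} use {k,v}

Live sets:
  live b0: ∅→{k,v}
  live b1: {k,v}→{k,u,v}
  live b2: {k,u}→{c,k,u,v}
  live b3: {c,v}→∅
  live b4: {k,u}→{k,u,v}
  live b5: ∅→∅
  live b6: {k,u,v}→{k,v}
  live b7: {k,v}→{k,v}

live-out(b0) = ["k", "v"]

Answer: ["k", "v"]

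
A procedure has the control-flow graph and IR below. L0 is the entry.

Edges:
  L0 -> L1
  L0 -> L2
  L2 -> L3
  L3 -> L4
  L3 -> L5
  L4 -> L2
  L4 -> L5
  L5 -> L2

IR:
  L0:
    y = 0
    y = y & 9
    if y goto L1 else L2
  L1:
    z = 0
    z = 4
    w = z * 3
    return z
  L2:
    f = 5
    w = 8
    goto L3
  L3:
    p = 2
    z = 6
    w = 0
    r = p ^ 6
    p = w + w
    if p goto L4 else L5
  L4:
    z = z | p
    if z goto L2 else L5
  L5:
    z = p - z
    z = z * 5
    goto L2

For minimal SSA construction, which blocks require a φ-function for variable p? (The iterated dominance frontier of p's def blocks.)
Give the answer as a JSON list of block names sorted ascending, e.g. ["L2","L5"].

Answer: ["L2"]

Derivation:
idom tree: L1←L0 L2←L0 L3←L2 L4←L3 L5←L3
Dom at joins:
  L2: preds {L0,L4,L5}: {L0} ∩ {L0,L2,L3,L4} ∩ {L0,L2,L3,L5} = {L0}; idom=L0
  L5: preds {L3,L4}: {L0,L2,L3} ∩ {L0,L2,L3,L4} = {L0,L2,L3}; idom=L3

DF walk-up:
  join L2 pred L0: · stop@L0
  join L2 pred L4: L4→L3→L2 stop@L0
  join L2 pred L5: L5→L3→L2 stop@L0
  join L5 pred L3: · stop@L3
  join L5 pred L4: L4 stop@L3
  L0: DF=∅
  L1: DF=∅
  L2: DF={L2}
  L3: DF={L2}
  L4: DF={L2,L5}
  L5: DF={L2}

φ for p: defs {L3}
  DF⁺ = {L2}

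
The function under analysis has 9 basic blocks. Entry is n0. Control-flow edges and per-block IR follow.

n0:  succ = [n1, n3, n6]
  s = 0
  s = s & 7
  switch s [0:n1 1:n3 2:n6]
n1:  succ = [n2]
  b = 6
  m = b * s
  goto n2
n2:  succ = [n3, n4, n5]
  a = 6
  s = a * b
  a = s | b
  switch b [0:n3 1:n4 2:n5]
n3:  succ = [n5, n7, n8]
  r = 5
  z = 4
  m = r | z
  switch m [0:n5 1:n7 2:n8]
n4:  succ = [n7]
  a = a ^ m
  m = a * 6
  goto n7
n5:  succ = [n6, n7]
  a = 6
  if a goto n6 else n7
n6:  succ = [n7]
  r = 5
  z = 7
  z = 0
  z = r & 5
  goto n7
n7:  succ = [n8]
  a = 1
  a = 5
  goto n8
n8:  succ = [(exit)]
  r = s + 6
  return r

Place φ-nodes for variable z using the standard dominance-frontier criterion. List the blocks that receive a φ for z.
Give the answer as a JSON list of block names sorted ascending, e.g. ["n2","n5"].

Answer: ["n5", "n6", "n7", "n8"]

Analysis:
idom tree: n1←n0 n2←n1 n3←n0 n4←n2 n5←n0 n6←n0 n7←n0 n8←n0
Join-block Dom:
  n3: preds {n0,n2}: {n0} ∩ {n0,n1,n2} = {n0}; idom=n0
  n5: preds {n2,n3}: {n0,n1,n2} ∩ {n0,n3} = {n0}; idom=n0
  n6: preds {n0,n5}: {n0} ∩ {n0,n5} = {n0}; idom=n0
  n7: preds {n3,n4,n5,n6}: {n0,n3} ∩ {n0,n1,n2,n4} ∩ {n0,n5} ∩ {n0,n6} = {n0}; idom=n0
  n8: preds {n3,n7}: {n0,n3} ∩ {n0,n7} = {n0}; idom=n0

Frontier:
  join n3 pred n0: · stop@n0
  join n3 pred n2: n2→n1 stop@n0
  join n5 pred n2: n2→n1 stop@n0
  join n5 pred n3: n3 stop@n0
  join n6 pred n0: · stop@n0
  join n6 pred n5: n5 stop@n0
  join n7 pred n3: n3 stop@n0
  join n7 pred n4: n4→n2→n1 stop@n0
  join n7 pred n5: n5 stop@n0
  join n7 pred n6: n6 stop@n0
  join n8 pred n3: n3 stop@n0
  join n8 pred n7: n7 stop@n0
  n0 → ∅
  n1 → {n3,n5,n7}
  n2 → {n3,n5,n7}
  n3 → {n5,n7,n8}
  n4 → {n7}
  n5 → {n6,n7}
  n6 → {n7}
  n7 → {n8}
  n8 → ∅

φ for z: defs {n3,n6}
  DF⁺ = {n5,n6,n7,n8}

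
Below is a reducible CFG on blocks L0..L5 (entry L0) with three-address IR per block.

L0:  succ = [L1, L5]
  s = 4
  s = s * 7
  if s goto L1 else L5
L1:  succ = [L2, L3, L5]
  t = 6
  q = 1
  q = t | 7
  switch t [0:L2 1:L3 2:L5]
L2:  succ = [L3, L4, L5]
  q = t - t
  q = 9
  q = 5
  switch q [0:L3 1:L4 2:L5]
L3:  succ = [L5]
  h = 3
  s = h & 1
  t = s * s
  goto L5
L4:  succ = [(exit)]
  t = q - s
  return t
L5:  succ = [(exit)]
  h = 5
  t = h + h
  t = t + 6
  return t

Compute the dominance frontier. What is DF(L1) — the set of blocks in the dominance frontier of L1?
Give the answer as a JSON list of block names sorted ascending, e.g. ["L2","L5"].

Answer: ["L5"]

Analysis:
idom tree: L1←L0 L2←L1 L3←L1 L4←L2 L5←L0
Join-block Dom:
  L3: preds {L1,L2}: {L0,L1} ∩ {L0,L1,L2} = {L0,L1}; idom=L1
  L5: preds {L0,L1,L2,L3}: {L0} ∩ {L0,L1} ∩ {L0,L1,L2} ∩ {L0,L1,L3} = {L0}; idom=L0

Frontier:
  join L3 pred L1: · stop@L1
  join L3 pred L2: L2 stop@L1
  join L5 pred L0: · stop@L0
  join L5 pred L1: L1 stop@L0
  join L5 pred L2: L2→L1 stop@L0
  join L5 pred L3: L3→L1 stop@L0
  DF(L0)=∅
  DF(L1)={L5}
  DF(L2)={L3,L5}
  DF(L3)={L5}
  DF(L4)=∅
  DF(L5)=∅

DF(L1) = ["L5"]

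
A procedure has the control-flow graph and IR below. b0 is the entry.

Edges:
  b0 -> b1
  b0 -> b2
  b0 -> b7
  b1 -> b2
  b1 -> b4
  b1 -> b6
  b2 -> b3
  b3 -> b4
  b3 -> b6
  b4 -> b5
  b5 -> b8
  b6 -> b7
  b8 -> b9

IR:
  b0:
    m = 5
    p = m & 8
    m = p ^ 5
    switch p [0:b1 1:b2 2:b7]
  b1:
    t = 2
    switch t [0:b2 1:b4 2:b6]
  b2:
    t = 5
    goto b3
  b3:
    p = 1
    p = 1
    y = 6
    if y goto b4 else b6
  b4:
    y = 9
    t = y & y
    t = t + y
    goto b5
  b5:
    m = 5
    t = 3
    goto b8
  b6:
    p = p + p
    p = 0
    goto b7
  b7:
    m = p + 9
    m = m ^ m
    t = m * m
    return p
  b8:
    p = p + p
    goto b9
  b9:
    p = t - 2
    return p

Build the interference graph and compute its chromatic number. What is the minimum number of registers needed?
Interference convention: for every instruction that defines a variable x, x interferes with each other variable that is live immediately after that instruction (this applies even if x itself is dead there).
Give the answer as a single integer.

Answer: 3

Analysis:
def/use:
  b0: {m,p} / ∅
  b1: {t} / ∅
  b2: {t} / ∅
  b3: {p,y} / ∅
  b4: {t,y} / ∅
  b5: {m,t} / ∅
  b6: {p} / {p}
  b7: {m,t} / {p}
  b8: {p} / {p}
  b9: {p} / {t}

Live sets:
  b0 li=∅ lo={p}
  b1 li={p} lo={p}
  b2 li=∅ lo=∅
  b3 li=∅ lo={p}
  b4 li={p} lo={p}
  b5 li={p} lo={p,t}
  b6 li={p} lo={p}
  b7 li={p} lo=∅
  b8 li={p,t} lo={t}
  b9 li={t} lo=∅

Interfere edges:
  m — {p}
  p — {m,t,y}
  t — {p,y}
  y — {p,t}

Colouring:
  clique {p,t,y} ⇒ need ≥ 3
  3-colouring: c0={p}  c1={m,t}  c2={y}
  χ = 3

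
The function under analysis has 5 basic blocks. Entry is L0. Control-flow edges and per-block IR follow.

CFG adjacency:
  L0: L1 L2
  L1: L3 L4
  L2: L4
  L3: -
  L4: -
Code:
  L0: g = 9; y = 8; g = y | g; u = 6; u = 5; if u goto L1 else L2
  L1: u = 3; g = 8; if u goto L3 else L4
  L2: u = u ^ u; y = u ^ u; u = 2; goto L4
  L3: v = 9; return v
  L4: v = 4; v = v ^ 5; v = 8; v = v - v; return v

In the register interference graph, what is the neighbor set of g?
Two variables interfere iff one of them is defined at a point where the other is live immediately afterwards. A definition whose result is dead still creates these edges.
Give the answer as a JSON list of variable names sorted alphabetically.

def/use:
  L0: def={g,u,y} ue=∅
  L1: def={g,u} ue=∅
  L2: def={u,y} ue={u}
  L3: def={v} ue=∅
  L4: def={v} ue=∅

Live sets:
  live L0: ∅→{u}
  live L1: ∅→∅
  live L2: {u}→∅
  live L3: ∅→∅
  live L4: ∅→∅

Interfere edges:
  g: {u,y}
  u: {g}
  v: ∅
  y: {g}

N(g) = ["u", "y"]

Answer: ["u", "y"]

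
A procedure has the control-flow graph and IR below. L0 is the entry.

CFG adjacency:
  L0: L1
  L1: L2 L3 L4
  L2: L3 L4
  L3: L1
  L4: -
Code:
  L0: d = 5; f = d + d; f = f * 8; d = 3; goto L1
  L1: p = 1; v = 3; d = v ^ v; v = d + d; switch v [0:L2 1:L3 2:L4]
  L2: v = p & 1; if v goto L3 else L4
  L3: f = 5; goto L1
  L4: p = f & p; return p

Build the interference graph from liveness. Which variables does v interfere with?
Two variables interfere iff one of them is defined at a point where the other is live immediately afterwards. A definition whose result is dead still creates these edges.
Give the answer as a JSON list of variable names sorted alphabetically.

Per-block:
  L0: {d,f} / ∅
  L1: {d,p,v} / ∅
  L2: {v} / {p}
  L3: {f} / ∅
  L4: {p} / {f,p}

Live sets:
  L0 li=∅ lo={f}
  L1 li={f} lo={f,p}
  L2 li={f,p} lo={f,p}
  L3 li=∅ lo={f}
  L4 li={f,p} lo=∅

Interference:
  d: {f,p}
  f: {d,p,v}
  p: {d,f,v}
  v: {f,p}

N(v) = ["f", "p"]

Answer: ["f", "p"]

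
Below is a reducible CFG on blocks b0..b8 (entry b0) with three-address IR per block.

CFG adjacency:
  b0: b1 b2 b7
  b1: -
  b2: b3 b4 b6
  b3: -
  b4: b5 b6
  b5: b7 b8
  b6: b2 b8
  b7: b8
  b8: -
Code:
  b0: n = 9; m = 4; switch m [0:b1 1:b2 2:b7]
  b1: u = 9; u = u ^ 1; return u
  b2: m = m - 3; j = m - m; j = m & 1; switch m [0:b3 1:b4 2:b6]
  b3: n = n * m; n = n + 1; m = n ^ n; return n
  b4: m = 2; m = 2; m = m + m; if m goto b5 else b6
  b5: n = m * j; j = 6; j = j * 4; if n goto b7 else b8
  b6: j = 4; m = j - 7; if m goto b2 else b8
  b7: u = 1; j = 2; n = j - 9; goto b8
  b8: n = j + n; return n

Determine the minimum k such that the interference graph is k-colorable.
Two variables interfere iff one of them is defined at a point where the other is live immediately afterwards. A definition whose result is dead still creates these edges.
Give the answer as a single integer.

Answer: 3

Derivation:
Per-block:
  b0: def={m,n} ue=∅
  b1: def={u} ue=∅
  b2: def={j,m} ue={m}
  b3: def={m,n} ue={m,n}
  b4: def={m} ue=∅
  b5: def={j,n} ue={j,m}
  b6: def={j,m} ue=∅
  b7: def={j,n,u} ue=∅
  b8: def={n} ue={j,n}

Backward fixpoint:
  b0: in=∅ out={m,n}
  b1: in=∅ out=∅
  b2: in={m,n} out={j,m,n}
  b3: in={m,n} out=∅
  b4: in={j,n} out={j,m,n}
  b5: in={j,m} out={j,n}
  b6: in={n} out={j,m,n}
  b7: in=∅ out={j,n}
  b8: in={j,n} out=∅

Interference:
  j↔{m,n}
  m↔{j,n}
  n↔{j,m}
  u↔∅

Registers:
  {j,m,n} pairwise interfere (3-clique) ⇒ χ ≥ 3
  assign j→r0 m→r1 n→r2 u→r0 — no edge inside a register ⇒ χ ≤ 3
  χ = 3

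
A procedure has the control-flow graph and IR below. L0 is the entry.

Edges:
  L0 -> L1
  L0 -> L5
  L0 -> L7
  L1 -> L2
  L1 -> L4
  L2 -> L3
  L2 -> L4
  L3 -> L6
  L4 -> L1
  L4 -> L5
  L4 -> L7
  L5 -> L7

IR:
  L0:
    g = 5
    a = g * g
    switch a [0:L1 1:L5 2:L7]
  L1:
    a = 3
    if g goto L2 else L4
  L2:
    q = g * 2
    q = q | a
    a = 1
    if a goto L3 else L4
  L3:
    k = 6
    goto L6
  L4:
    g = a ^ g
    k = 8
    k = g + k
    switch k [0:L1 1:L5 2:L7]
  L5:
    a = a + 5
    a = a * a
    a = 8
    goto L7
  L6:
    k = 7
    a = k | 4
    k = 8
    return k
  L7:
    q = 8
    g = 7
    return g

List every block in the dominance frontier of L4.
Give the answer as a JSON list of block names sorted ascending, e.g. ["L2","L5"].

Answer: ["L1", "L5", "L7"]

Derivation:
idom tree: L1←L0 L2←L1 L3←L2 L4←L1 L5←L0 L6←L3 L7←L0
Dom at joins:
  L1: preds {L0,L4}: {L0} ∩ {L0,L1,L4} = {L0}; idom=L0
  L4: preds {L1,L2}: {L0,L1} ∩ {L0,L1,L2} = {L0,L1}; idom=L1
  L5: preds {L0,L4}: {L0} ∩ {L0,L1,L4} = {L0}; idom=L0
  L7: preds {L0,L4,L5}: {L0} ∩ {L0,L1,L4} ∩ {L0,L5} = {L0}; idom=L0

DF derivation:
  join L1 pred L0: · stop@L0
  join L1 pred L4: L4→L1 stop@L0
  join L4 pred L1: · stop@L1
  join L4 pred L2: L2 stop@L1
  join L5 pred L0: · stop@L0
  join L5 pred L4: L4→L1 stop@L0
  join L7 pred L0: · stop@L0
  join L7 pred L4: L4→L1 stop@L0
  join L7 pred L5: L5 stop@L0
  L0 → ∅
  L1 → {L1,L5,L7}
  L2 → {L4}
  L3 → ∅
  L4 → {L1,L5,L7}
  L5 → {L7}
  L6 → ∅
  L7 → ∅

DF(L4) = ["L1", "L5", "L7"]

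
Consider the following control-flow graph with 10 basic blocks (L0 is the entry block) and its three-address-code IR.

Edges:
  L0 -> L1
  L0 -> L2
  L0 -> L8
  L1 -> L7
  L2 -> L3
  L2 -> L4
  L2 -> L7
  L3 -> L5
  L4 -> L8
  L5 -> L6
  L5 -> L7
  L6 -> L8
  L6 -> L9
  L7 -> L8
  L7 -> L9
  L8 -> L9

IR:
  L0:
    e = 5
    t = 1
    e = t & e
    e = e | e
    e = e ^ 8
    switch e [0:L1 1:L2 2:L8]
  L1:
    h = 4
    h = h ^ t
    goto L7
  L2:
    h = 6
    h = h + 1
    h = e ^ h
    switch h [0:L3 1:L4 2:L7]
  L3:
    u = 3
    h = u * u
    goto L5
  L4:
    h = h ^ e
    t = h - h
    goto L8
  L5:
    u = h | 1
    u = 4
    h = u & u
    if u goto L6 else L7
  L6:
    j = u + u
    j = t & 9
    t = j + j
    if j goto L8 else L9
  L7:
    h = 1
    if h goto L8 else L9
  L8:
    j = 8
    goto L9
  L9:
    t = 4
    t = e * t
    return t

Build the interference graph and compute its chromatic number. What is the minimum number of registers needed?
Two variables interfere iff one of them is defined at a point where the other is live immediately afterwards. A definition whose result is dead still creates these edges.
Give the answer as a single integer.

Answer: 4

Analysis:
Block summaries:
  L0: def={e,t} ue=∅
  L1: def={h} ue={t}
  L2: def={h} ue={e}
  L3: def={h,u} ue=∅
  L4: def={h,t} ue={e,h}
  L5: def={h,u} ue={h}
  L6: def={j,t} ue={t,u}
  L7: def={h} ue=∅
  L8: def={j} ue=∅
  L9: def={t} ue={e}

Backward fixpoint:
  live L0: ∅→{e,t}
  live L1: {e,t}→{e}
  live L2: {e,t}→{e,h,t}
  live L3: {e,t}→{e,h,t}
  live L4: {e,h}→{e}
  live L5: {e,h,t}→{e,t,u}
  live L6: {e,t,u}→{e}
  live L7: {e}→{e}
  live L8: {e}→{e}
  live L9: {e}→∅

Interfere edges:
  e: {h,j,t,u}
  h: {e,t,u}
  j: {e,t}
  t: {e,h,j,u}
  u: {e,h,t}

Colouring:
  clique {e,h,t,u} ⇒ need ≥ 4
  4-colouring: R0={e}  R1={t}  R2={h,j}  R3={u}
  χ = 4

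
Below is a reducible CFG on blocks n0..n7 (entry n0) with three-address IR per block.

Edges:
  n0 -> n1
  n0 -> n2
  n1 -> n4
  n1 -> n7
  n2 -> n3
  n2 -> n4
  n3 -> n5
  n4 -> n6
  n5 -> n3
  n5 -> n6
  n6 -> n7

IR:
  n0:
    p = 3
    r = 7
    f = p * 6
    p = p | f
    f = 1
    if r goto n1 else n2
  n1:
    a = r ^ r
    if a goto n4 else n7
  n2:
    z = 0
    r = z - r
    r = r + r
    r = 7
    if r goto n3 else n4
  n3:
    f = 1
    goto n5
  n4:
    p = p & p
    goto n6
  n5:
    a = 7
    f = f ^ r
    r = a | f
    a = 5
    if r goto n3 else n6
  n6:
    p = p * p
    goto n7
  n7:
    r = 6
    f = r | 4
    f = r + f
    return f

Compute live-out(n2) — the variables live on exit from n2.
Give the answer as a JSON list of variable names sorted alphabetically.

Answer: ["p", "r"]

Analysis:
def/use:
  n0: def={f,p,r} ue=∅
  n1: def={a} ue={r}
  n2: def={r,z} ue={r}
  n3: def={f} ue=∅
  n4: def={p} ue={p}
  n5: def={a,f,r} ue={f,r}
  n6: def={p} ue={p}
  n7: def={f,r} ue=∅

Backward fixpoint:
  n0 li=∅ lo={p,r}
  n1 li={p,r} lo={p}
  n2 li={p,r} lo={p,r}
  n3 li={p,r} lo={f,p,r}
  n4 li={p} lo={p}
  n5 li={f,p,r} lo={p,r}
  n6 li={p} lo=∅
  n7 li=∅ lo=∅

live-out(n2) = ["p", "r"]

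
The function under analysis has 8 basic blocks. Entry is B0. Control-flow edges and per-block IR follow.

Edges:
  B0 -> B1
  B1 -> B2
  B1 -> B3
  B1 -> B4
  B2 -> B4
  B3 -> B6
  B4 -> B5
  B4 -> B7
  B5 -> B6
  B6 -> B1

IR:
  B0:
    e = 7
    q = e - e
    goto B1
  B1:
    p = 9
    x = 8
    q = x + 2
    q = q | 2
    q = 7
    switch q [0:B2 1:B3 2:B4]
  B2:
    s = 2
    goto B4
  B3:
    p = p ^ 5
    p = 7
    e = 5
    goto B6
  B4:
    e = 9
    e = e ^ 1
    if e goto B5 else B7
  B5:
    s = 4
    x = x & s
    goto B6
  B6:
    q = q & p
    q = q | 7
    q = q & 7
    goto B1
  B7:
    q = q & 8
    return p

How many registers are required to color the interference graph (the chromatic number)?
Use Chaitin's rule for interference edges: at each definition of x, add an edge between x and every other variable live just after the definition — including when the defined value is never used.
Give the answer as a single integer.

def/use:
  B0: def={e,q} ue=∅
  B1: def={p,q,x} ue=∅
  B2: def={s} ue=∅
  B3: def={e,p} ue={p}
  B4: def={e} ue=∅
  B5: def={s,x} ue={x}
  B6: def={q} ue={p,q}
  B7: def={q} ue={p,q}

Backward fixpoint:
  live B0: ∅→∅
  live B1: ∅→{p,q,x}
  live B2: {p,q,x}→{p,q,x}
  live B3: {p,q}→{p,q}
  live B4: {p,q,x}→{p,q,x}
  live B5: {p,q,x}→{p,q}
  live B6: {p,q}→∅
  live B7: {p,q}→∅

Interference:
  e: {p,q,x}
  p: {e,q,s,x}
  q: {e,p,s,x}
  s: {p,q,x}
  x: {e,p,q,s}

Chromatic number:
  {e,p,q,x} pairwise interfere (4-clique) ⇒ χ ≥ 4
  4-colouring: R0={p}  R1={q}  R2={x}  R3={e,s}
  χ = 4

Answer: 4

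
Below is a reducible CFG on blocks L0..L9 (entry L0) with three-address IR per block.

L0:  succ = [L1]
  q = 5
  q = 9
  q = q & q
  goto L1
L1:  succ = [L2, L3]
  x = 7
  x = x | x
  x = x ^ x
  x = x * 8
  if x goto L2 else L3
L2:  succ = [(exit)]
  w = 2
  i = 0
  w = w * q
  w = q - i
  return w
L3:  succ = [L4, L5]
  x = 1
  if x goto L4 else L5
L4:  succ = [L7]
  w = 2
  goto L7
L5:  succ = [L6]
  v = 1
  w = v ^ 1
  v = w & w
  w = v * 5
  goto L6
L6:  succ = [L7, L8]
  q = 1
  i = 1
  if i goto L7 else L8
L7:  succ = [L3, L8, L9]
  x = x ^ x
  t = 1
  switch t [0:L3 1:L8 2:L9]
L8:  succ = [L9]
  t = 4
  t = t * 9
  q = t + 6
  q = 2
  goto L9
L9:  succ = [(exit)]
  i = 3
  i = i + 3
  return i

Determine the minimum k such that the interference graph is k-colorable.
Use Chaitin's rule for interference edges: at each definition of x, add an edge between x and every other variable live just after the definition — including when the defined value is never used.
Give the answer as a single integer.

Block summaries:
  L0: {q} / ∅
  L1: {x} / ∅
  L2: {i,w} / {q}
  L3: {x} / ∅
  L4: {w} / ∅
  L5: {v,w} / ∅
  L6: {i,q} / ∅
  L7: {t,x} / {x}
  L8: {q,t} / ∅
  L9: {i} / ∅

Live sets:
  live L0: ∅→{q}
  live L1: {q}→{q}
  live L2: {q}→∅
  live L3: ∅→{x}
  live L4: {x}→{x}
  live L5: {x}→{x}
  live L6: {x}→{x}
  live L7: {x}→∅
  live L8: ∅→∅
  live L9: ∅→∅

Interfere edges:
  i — {q,w,x}
  q — {i,w,x}
  t — ∅
  v — {x}
  w — {i,q,x}
  x — {i,q,v,w}

Colouring:
  lower bound: {i,q,w,x} mutually conflict ⇒ χ ≥ 4
  assign i→r1 q→r2 t→r0 v→r1 w→r3 x→r0 — no edge inside a register ⇒ χ ≤ 4
  χ = 4

Answer: 4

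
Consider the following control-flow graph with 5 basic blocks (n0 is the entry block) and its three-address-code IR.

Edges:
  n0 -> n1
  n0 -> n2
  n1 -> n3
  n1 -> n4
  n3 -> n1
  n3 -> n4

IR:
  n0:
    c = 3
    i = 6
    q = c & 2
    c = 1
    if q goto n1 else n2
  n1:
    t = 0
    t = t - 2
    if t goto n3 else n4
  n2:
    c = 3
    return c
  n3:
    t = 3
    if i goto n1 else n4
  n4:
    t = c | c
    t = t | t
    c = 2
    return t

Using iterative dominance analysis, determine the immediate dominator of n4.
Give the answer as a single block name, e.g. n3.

Answer: n1

Analysis:
idom tree: n1←n0 n2←n0 n3←n1 n4←n1
Dom∩ at merges:
  n1: preds {n0,n3}: {n0} ∩ {n0,n1,n3} = {n0}; idom=n0
  n4: preds {n1,n3}: {n0,n1} ∩ {n0,n1,n3} = {n0,n1}; idom=n1

idom(n4) = n1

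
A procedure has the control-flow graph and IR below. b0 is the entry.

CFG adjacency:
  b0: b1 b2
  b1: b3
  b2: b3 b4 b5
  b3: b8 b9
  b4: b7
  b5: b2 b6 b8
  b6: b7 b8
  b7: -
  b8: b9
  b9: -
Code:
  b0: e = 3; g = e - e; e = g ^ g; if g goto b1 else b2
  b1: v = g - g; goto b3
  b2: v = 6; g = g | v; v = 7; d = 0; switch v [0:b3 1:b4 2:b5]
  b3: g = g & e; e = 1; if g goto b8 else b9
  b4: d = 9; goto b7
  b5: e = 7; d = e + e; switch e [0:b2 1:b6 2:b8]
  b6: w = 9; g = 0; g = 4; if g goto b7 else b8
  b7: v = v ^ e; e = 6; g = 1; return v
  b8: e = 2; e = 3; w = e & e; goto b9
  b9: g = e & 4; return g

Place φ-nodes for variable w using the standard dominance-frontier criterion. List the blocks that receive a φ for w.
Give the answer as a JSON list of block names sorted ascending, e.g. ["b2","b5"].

Answer: ["b7", "b8", "b9"]

Derivation:
idom tree: b1←b0 b2←b0 b3←b0 b4←b2 b5←b2 b6←b5 b7←b2 b8←b0 b9←b0
Join-block Dom:
  b2: preds {b0,b5}: {b0} ∩ {b0,b2,b5} = {b0}; idom=b0
  b3: preds {b1,b2}: {b0,b1} ∩ {b0,b2} = {b0}; idom=b0
  b7: preds {b4,b6}: {b0,b2,b4} ∩ {b0,b2,b5,b6} = {b0,b2}; idom=b2
  b8: preds {b3,b5,b6}: {b0,b3} ∩ {b0,b2,b5} ∩ {b0,b2,b5,b6} = {b0}; idom=b0
  b9: preds {b3,b8}: {b0,b3} ∩ {b0,b8} = {b0}; idom=b0

DF derivation:
  b2←b0: walk · to b0
  b2←b5: walk b5→b2 to b0
  b3←b1: walk b1 to b0
  b3←b2: walk b2 to b0
  b7←b4: walk b4 to b2
  b7←b6: walk b6→b5 to b2
  b8←b3: walk b3 to b0
  b8←b5: walk b5→b2 to b0
  b8←b6: walk b6→b5→b2 to b0
  b9←b3: walk b3 to b0
  b9←b8: walk b8 to b0
  b0: DF=∅
  b1: DF={b3}
  b2: DF={b2,b3,b8}
  b3: DF={b8,b9}
  b4: DF={b7}
  b5: DF={b2,b7,b8}
  b6: DF={b7,b8}
  b7: DF=∅
  b8: DF={b9}
  b9: DF=∅

φ for w: defs {b6,b8}
  DF⁺ = {b7,b8,b9}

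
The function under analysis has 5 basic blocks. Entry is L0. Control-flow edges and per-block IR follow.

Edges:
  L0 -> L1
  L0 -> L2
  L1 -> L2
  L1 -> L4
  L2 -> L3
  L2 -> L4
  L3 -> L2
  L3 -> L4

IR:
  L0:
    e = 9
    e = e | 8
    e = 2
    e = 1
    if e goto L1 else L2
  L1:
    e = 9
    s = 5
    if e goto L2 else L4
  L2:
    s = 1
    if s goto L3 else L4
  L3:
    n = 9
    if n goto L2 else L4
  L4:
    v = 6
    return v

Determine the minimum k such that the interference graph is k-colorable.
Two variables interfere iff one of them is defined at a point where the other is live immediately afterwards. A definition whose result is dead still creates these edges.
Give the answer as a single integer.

Block summaries:
  L0 def {e} use ∅
  L1 def {e,s} use ∅
  L2 def {s} use ∅
  L3 def {n} use ∅
  L4 def {v} use ∅

Liveness:
  L0 li=∅ lo=∅
  L1 li=∅ lo=∅
  L2 li=∅ lo=∅
  L3 li=∅ lo=∅
  L4 li=∅ lo=∅

Interfere edges:
  e: {s}
  n: ∅
  s: {e}
  v: ∅

Registers:
  clique {e,s} ⇒ need ≥ 2
  2-colouring: r0={e,n,v}  r1={s}
  χ = 2

Answer: 2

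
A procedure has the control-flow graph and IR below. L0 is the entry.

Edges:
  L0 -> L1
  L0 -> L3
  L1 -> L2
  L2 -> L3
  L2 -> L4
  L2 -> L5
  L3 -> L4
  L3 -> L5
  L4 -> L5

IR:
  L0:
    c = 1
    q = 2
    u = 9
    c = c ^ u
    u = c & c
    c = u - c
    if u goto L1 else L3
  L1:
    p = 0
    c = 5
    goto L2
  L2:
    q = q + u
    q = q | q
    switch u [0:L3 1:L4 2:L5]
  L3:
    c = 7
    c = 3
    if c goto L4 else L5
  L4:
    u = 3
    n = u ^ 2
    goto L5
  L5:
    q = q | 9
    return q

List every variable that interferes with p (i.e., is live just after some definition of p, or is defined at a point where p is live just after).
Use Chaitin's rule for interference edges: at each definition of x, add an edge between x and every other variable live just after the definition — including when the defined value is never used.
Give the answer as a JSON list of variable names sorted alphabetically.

Block summaries:
  L0: {c,q,u} / ∅
  L1: {c,p} / ∅
  L2: {q} / {q,u}
  L3: {c} / ∅
  L4: {n,u} / ∅
  L5: {q} / {q}

Live sets:
  L0 li=∅ lo={q,u}
  L1 li={q,u} lo={q,u}
  L2 li={q,u} lo={q}
  L3 li={q} lo={q}
  L4 li={q} lo={q}
  L5 li={q} lo=∅

Conflict graph:
  c: {q,u}
  n: {q}
  p: {q,u}
  q: {c,n,p,u}
  u: {c,p,q}

N(p) = ["q", "u"]

Answer: ["q", "u"]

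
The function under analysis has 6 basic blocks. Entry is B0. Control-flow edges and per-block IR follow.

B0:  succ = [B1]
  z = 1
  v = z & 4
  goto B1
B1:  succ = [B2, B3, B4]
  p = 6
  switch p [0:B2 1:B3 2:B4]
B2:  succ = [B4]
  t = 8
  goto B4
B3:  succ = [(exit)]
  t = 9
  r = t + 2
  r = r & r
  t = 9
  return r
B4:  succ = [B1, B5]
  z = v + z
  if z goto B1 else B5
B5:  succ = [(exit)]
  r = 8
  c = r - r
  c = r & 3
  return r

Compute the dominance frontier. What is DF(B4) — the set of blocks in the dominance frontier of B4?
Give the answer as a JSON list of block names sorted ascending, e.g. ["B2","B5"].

Answer: ["B1"]

Working:
idom tree: B1←B0 B2←B1 B3←B1 B4←B1 B5←B4
Dom∩ at merges:
  B1: preds {B0,B4}: {B0} ∩ {B0,B1,B4} = {B0}; idom=B0
  B4: preds {B1,B2}: {B0,B1} ∩ {B0,B1,B2} = {B0,B1}; idom=B1

Frontier:
  join B1 pred B0: · stop@B0
  join B1 pred B4: B4→B1 stop@B0
  join B4 pred B1: · stop@B1
  join B4 pred B2: B2 stop@B1
  DF(B0)=∅
  DF(B1)={B1}
  DF(B2)={B4}
  DF(B3)=∅
  DF(B4)={B1}
  DF(B5)=∅

DF(B4) = ["B1"]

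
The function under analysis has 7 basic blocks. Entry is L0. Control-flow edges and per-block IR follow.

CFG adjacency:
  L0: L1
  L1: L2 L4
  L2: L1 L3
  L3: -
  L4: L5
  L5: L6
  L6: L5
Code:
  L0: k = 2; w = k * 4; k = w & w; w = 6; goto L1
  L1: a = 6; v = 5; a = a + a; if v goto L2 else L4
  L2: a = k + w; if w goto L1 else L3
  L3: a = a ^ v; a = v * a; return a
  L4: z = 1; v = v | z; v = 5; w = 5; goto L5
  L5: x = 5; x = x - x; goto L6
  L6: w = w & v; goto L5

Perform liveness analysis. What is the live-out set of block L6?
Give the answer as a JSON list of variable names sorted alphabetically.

Block summaries:
  L0 def {k,w} use ∅
  L1 def {a,v} use ∅
  L2 def {a} use {k,w}
  L3 def {a} use {a,v}
  L4 def {v,w,z} use {v}
  L5 def {x} use ∅
  L6 def {w} use {v,w}

Live sets:
  live L0: ∅→{k,w}
  live L1: {k,w}→{k,v,w}
  live L2: {k,v,w}→{a,k,v,w}
  live L3: {a,v}→∅
  live L4: {v}→{v,w}
  live L5: {v,w}→{v,w}
  live L6: {v,w}→{v,w}

live-out(L6) = ["v", "w"]

Answer: ["v", "w"]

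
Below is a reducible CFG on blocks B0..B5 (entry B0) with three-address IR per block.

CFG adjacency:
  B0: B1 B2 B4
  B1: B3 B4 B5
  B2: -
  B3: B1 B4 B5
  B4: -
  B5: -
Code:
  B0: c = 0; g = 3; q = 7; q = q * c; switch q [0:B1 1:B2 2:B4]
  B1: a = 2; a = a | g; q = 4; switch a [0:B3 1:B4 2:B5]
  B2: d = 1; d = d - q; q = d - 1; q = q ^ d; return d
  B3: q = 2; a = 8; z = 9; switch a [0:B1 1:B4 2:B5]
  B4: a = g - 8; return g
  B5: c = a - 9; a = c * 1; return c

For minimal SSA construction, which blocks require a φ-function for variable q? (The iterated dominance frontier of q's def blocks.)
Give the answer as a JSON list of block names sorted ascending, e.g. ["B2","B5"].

idom tree: B1←B0 B2←B0 B3←B1 B4←B0 B5←B1
Join-block Dom:
  B1: preds {B0,B3}: {B0} ∩ {B0,B1,B3} = {B0}; idom=B0
  B4: preds {B0,B1,B3}: {B0} ∩ {B0,B1} ∩ {B0,B1,B3} = {B0}; idom=B0
  B5: preds {B1,B3}: {B0,B1} ∩ {B0,B1,B3} = {B0,B1}; idom=B1

DF walk-up:
  B1←B0: walk · to B0
  B1←B3: walk B3→B1 to B0
  B4←B0: walk · to B0
  B4←B1: walk B1 to B0
  B4←B3: walk B3→B1 to B0
  B5←B1: walk · to B1
  B5←B3: walk B3 to B1
  B0: DF=∅
  B1: DF={B1,B4}
  B2: DF=∅
  B3: DF={B1,B4,B5}
  B4: DF=∅
  B5: DF=∅

φ for q: defs {B0,B1,B2,B3}
  DF⁺ = {B1,B4,B5}

Answer: ["B1", "B4", "B5"]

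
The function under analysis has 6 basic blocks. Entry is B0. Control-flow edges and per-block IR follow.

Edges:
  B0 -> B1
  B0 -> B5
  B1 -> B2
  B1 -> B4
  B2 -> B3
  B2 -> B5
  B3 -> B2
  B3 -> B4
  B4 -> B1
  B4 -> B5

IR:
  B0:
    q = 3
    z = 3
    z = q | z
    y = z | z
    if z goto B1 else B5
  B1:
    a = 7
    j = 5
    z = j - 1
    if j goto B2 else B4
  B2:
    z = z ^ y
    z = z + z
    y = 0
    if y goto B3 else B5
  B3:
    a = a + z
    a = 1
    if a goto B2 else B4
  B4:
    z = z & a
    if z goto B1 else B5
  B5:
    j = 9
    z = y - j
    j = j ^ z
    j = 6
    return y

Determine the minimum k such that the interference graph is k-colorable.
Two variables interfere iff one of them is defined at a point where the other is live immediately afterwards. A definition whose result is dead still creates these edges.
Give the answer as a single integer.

Answer: 4

Analysis:
def/use:
  B0: def={q,y,z} ue=∅
  B1: def={a,j,z} ue=∅
  B2: def={y,z} ue={y,z}
  B3: def={a} ue={a,z}
  B4: def={z} ue={a,z}
  B5: def={j,z} ue={y}

Backward fixpoint:
  B0: in=∅ out={y}
  B1: in={y} out={a,y,z}
  B2: in={a,y,z} out={a,y,z}
  B3: in={a,y,z} out={a,y,z}
  B4: in={a,y,z} out={y}
  B5: in={y} out=∅

Interference:
  a↔{j,y,z}
  j↔{a,y,z}
  q↔{z}
  y↔{a,j,z}
  z↔{a,j,q,y}

Registers:
  clique {a,j,y,z} ⇒ need ≥ 4
  assign a→c1 j→c2 q→c1 y→c3 z→c0 — no edge inside a register ⇒ χ ≤ 4
  χ = 4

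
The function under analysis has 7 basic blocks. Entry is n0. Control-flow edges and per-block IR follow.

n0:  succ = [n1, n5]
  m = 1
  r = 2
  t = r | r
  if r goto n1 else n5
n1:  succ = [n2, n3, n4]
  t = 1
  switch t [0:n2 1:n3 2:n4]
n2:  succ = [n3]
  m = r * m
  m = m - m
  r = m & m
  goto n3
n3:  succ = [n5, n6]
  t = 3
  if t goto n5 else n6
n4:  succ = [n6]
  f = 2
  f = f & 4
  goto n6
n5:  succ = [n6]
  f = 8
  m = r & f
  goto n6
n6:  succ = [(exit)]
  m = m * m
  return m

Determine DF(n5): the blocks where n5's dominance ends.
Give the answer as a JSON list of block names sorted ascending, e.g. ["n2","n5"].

idom tree: n1←n0 n2←n1 n3←n1 n4←n1 n5←n0 n6←n0
Dom at joins:
  n3: preds {n1,n2}: {n0,n1} ∩ {n0,n1,n2} = {n0,n1}; idom=n1
  n5: preds {n0,n3}: {n0} ∩ {n0,n1,n3} = {n0}; idom=n0
  n6: preds {n3,n4,n5}: {n0,n1,n3} ∩ {n0,n1,n4} ∩ {n0,n5} = {n0}; idom=n0

DF walk-up:
  join n3 pred n1: · stop@n1
  join n3 pred n2: n2 stop@n1
  join n5 pred n0: · stop@n0
  join n5 pred n3: n3→n1 stop@n0
  join n6 pred n3: n3→n1 stop@n0
  join n6 pred n4: n4→n1 stop@n0
  join n6 pred n5: n5 stop@n0
  n0 → ∅
  n1 → {n5,n6}
  n2 → {n3}
  n3 → {n5,n6}
  n4 → {n6}
  n5 → {n6}
  n6 → ∅

DF(n5) = ["n6"]

Answer: ["n6"]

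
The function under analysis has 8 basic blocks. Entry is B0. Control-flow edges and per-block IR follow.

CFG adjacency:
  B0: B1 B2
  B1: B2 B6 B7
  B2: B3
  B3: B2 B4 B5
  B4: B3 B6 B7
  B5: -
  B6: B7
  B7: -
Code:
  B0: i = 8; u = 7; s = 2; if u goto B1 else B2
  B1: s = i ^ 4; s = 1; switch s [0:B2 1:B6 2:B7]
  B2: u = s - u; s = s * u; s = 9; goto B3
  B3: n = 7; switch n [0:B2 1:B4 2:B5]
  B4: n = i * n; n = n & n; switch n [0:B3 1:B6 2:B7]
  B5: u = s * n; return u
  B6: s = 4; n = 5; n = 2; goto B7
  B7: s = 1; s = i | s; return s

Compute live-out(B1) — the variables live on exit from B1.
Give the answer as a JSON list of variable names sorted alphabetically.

Per-block:
  B0: {i,s,u} / ∅
  B1: {s} / {i}
  B2: {s,u} / {s,u}
  B3: {n} / ∅
  B4: {n} / {i,n}
  B5: {u} / {n,s}
  B6: {n,s} / ∅
  B7: {s} / {i}

Backward fixpoint:
  B0 li=∅ lo={i,s,u}
  B1 li={i,u} lo={i,s,u}
  B2 li={i,s,u} lo={i,s,u}
  B3 li={i,s,u} lo={i,n,s,u}
  B4 li={i,n,s,u} lo={i,s,u}
  B5 li={n,s} lo=∅
  B6 li={i} lo={i}
  B7 li={i} lo=∅

live-out(B1) = ["i", "s", "u"]

Answer: ["i", "s", "u"]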